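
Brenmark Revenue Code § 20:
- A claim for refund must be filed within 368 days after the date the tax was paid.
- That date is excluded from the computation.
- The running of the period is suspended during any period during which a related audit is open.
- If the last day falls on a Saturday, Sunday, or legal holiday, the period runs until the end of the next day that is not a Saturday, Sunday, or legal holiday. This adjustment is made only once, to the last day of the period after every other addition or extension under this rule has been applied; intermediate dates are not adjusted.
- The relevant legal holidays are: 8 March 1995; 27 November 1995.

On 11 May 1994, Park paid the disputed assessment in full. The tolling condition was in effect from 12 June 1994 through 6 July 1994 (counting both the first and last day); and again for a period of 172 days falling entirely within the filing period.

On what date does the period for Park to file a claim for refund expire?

368 days after 11 May 1994 is May 14, 1995.
From June 12, 1994 through July 6, 1994 inclusive is 25 days; tolling adds 25 days: May 14, 1995 + 25 days = June 8, 1995.
Tolling adds 172 days: June 8, 1995 + 172 days = November 27, 1995.
November 27, 1995 is a listed holiday. The next qualifying day is November 28, 1995.

November 28, 1995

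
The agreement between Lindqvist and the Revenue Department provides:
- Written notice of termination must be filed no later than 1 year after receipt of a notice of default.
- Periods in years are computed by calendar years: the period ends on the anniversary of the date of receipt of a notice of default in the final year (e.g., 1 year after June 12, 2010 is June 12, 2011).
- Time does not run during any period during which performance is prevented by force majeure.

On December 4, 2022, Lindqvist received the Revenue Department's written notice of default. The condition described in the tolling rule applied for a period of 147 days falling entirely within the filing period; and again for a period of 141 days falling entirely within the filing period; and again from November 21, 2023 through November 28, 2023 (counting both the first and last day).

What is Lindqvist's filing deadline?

September 25, 2024

1 year after December 4, 2022 is December 4, 2023.
Tolling adds 147 days: December 4, 2023 + 147 days = April 29, 2024.
Tolling adds 141 days: April 29, 2024 + 141 days = September 17, 2024.
From November 21, 2023 through November 28, 2023 inclusive is 8 days; tolling adds 8 days: September 17, 2024 + 8 days = September 25, 2024.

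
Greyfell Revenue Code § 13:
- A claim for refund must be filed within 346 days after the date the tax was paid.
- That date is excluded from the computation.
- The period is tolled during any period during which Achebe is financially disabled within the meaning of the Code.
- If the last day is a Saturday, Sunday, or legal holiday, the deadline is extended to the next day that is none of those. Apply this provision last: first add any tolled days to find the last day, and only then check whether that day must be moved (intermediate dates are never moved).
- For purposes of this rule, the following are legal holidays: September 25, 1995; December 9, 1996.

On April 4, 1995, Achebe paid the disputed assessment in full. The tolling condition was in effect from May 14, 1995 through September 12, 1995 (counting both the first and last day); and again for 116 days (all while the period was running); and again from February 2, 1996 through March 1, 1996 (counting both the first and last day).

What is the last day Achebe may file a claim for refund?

346 days after April 4, 1995 is March 15, 1996.
From May 14, 1995 through September 12, 1995 inclusive is 122 days; tolling adds 122 days: March 15, 1996 + 122 days = July 15, 1996.
Tolling adds 116 days: July 15, 1996 + 116 days = November 8, 1996.
From February 2, 1996 through March 1, 1996 inclusive is 29 days; tolling adds 29 days: November 8, 1996 + 29 days = December 7, 1996.
December 7, 1996 is Saturday; December 8, 1996 is Sunday; December 9, 1996 is a listed holiday. The next qualifying day is December 10, 1996.

December 10, 1996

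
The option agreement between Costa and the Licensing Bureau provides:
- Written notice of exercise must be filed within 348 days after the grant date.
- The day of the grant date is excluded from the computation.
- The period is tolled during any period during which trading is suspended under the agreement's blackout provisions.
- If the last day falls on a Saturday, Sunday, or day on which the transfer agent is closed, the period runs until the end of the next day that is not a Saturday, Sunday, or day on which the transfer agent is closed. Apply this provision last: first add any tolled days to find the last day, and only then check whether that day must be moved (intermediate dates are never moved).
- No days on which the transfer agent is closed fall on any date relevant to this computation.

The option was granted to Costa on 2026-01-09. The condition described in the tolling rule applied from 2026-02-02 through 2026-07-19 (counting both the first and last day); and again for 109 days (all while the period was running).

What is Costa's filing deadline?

September 27, 2027

348 days after 2026-01-09 is December 23, 2026.
From February 2, 2026 through July 19, 2026 inclusive is 168 days; tolling adds 168 days: December 23, 2026 + 168 days = June 9, 2027.
Tolling adds 109 days: June 9, 2027 + 109 days = September 26, 2027.
September 26, 2027 is Sunday. The next qualifying day is September 27, 2027.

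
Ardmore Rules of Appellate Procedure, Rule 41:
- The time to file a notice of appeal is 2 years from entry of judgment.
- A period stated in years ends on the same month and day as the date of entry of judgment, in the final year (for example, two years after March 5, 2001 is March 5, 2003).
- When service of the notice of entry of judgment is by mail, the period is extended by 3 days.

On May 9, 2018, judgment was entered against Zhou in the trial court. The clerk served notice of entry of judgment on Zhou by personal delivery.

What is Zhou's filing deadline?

May 9, 2020

2 years after May 9, 2018 is May 9, 2020.
Service was not by mail, so no mail extension applies.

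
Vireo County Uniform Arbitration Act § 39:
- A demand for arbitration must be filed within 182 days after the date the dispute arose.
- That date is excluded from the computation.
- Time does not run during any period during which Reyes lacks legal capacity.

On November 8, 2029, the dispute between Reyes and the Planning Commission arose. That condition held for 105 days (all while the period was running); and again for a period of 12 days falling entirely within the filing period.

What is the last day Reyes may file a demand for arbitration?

September 3, 2030

182 days after November 8, 2029 is May 9, 2030.
Tolling adds 105 days: May 9, 2030 + 105 days = August 22, 2030.
Tolling adds 12 days: August 22, 2030 + 12 days = September 3, 2030.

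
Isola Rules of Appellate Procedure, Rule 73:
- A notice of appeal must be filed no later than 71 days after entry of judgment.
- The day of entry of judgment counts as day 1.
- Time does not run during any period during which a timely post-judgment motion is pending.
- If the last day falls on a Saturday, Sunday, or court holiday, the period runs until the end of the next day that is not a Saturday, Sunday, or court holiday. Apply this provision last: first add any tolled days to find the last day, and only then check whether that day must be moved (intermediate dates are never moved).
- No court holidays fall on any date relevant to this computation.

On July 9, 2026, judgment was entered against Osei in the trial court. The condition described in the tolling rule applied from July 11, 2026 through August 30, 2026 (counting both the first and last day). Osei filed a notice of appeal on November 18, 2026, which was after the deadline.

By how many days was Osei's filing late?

9 days

Counting July 9, 2026 as day 1, day 71 is September 17, 2026.
From July 11, 2026 through August 30, 2026 inclusive is 51 days; tolling adds 51 days: September 17, 2026 + 51 days = November 7, 2026.
November 7, 2026 is Saturday; November 8, 2026 is Sunday. The next qualifying day is November 9, 2026.
The deadline is November 9, 2026; from November 9, 2026 to November 18, 2026 is 9 days.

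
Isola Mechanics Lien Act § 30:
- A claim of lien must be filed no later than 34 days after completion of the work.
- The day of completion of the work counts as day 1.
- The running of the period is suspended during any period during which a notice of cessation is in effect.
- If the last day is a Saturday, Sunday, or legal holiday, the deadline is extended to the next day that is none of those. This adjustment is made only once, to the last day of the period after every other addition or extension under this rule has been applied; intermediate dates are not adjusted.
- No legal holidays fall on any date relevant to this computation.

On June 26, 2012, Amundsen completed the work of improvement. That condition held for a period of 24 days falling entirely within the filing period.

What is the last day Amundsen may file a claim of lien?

August 22, 2012

Counting June 26, 2012 as day 1, day 34 is July 29, 2012.
Tolling adds 24 days: July 29, 2012 + 24 days = August 22, 2012.
August 22, 2012 is a Wednesday and not a legal holiday, so no extension applies.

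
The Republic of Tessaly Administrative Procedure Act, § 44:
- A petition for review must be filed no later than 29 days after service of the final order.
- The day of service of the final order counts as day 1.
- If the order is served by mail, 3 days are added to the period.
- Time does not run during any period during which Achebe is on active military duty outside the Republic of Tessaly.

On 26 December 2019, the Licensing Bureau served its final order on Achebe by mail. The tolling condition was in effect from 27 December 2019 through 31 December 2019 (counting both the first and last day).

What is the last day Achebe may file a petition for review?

Counting 26 December 2019 as day 1, day 29 is January 23, 2020.
Service was by mail, adding 3 days: January 23, 2020 + 3 days = January 26, 2020.
From December 27, 2019 through December 31, 2019 inclusive is 5 days; tolling adds 5 days: January 26, 2020 + 5 days = January 31, 2020.

January 31, 2020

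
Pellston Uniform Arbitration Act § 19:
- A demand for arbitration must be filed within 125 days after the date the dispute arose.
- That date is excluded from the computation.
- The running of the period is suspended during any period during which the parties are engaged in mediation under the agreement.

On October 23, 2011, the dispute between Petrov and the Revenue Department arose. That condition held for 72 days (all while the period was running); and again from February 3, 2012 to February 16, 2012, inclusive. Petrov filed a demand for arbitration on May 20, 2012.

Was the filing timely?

125 days after October 23, 2011 is February 25, 2012.
Tolling adds 72 days: February 25, 2012 + 72 days = May 7, 2012.
From February 3, 2012 through February 16, 2012 inclusive is 14 days; tolling adds 14 days: May 7, 2012 + 14 days = May 21, 2012.
The deadline is May 21, 2012; the filing on May 20, 2012 is on or before that date.

Yes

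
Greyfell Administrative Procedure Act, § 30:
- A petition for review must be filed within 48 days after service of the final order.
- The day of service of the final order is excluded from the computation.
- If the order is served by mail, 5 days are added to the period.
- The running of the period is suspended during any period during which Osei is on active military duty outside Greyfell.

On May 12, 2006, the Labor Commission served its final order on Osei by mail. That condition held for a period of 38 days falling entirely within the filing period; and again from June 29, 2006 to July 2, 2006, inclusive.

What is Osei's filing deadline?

48 days after May 12, 2006 is June 29, 2006.
Service was by mail, adding 5 days: June 29, 2006 + 5 days = July 4, 2006.
Tolling adds 38 days: July 4, 2006 + 38 days = August 11, 2006.
From June 29, 2006 through July 2, 2006 inclusive is 4 days; tolling adds 4 days: August 11, 2006 + 4 days = August 15, 2006.

August 15, 2006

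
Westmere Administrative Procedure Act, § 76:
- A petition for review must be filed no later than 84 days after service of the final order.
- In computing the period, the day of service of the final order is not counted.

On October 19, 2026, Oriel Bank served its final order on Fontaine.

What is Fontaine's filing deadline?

January 11, 2027

84 days after October 19, 2026 is January 11, 2027.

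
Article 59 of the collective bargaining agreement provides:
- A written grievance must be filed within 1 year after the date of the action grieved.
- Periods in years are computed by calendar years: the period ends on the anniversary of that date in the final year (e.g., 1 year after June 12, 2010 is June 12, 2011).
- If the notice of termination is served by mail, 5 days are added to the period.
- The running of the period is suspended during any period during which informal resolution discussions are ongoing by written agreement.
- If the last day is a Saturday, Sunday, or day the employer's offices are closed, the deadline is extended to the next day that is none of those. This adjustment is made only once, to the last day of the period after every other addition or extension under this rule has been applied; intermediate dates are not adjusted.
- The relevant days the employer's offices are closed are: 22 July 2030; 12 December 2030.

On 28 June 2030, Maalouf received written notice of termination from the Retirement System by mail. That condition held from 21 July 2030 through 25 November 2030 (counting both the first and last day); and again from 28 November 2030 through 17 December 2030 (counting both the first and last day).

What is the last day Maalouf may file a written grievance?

1 year after 28 June 2030 is June 28, 2031.
Service was by mail, adding 5 days: June 28, 2031 + 5 days = July 3, 2031.
From July 21, 2030 through November 25, 2030 inclusive is 128 days; tolling adds 128 days: July 3, 2031 + 128 days = November 8, 2031.
From November 28, 2030 through December 17, 2030 inclusive is 20 days; tolling adds 20 days: November 8, 2031 + 20 days = November 28, 2031.
November 28, 2031 is a Friday and not a day the employer's offices are closed, so no extension applies.

November 28, 2031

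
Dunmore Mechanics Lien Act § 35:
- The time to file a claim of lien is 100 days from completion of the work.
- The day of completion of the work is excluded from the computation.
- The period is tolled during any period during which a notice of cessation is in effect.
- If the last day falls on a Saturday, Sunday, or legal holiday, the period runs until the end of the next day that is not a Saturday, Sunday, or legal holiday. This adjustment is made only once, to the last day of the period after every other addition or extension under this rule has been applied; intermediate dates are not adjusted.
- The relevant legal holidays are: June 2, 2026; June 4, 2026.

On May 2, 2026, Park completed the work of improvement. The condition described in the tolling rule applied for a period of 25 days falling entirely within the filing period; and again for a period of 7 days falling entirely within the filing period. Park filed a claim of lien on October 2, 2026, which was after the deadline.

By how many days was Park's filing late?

100 days after May 2, 2026 is August 10, 2026.
Tolling adds 25 days: August 10, 2026 + 25 days = September 4, 2026.
Tolling adds 7 days: September 4, 2026 + 7 days = September 11, 2026.
September 11, 2026 is a Friday and not a legal holiday, so no extension applies.
The deadline is September 11, 2026; from September 11, 2026 to October 2, 2026 is 21 days.

21 days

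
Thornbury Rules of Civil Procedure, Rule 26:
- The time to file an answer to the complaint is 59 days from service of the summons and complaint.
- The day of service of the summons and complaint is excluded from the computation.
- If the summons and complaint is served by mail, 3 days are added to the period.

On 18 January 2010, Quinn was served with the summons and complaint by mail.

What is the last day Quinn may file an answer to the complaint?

March 21, 2010

59 days after 18 January 2010 is March 18, 2010.
Service was by mail, adding 3 days: March 18, 2010 + 3 days = March 21, 2010.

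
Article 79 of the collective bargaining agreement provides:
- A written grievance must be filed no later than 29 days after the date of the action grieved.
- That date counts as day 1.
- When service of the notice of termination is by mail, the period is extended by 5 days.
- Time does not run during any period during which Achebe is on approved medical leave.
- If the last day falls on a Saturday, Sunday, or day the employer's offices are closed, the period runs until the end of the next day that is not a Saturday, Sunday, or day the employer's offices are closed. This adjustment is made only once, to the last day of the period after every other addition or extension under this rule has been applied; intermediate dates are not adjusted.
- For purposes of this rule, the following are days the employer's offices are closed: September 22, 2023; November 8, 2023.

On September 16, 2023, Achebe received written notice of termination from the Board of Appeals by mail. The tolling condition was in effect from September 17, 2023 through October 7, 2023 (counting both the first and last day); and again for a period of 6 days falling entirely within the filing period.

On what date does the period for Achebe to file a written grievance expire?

Counting September 16, 2023 as day 1, day 29 is October 14, 2023.
Service was by mail, adding 5 days: October 14, 2023 + 5 days = October 19, 2023.
From September 17, 2023 through October 7, 2023 inclusive is 21 days; tolling adds 21 days: October 19, 2023 + 21 days = November 9, 2023.
Tolling adds 6 days: November 9, 2023 + 6 days = November 15, 2023.
November 15, 2023 is a Wednesday and not a day the employer's offices are closed, so no extension applies.

November 15, 2023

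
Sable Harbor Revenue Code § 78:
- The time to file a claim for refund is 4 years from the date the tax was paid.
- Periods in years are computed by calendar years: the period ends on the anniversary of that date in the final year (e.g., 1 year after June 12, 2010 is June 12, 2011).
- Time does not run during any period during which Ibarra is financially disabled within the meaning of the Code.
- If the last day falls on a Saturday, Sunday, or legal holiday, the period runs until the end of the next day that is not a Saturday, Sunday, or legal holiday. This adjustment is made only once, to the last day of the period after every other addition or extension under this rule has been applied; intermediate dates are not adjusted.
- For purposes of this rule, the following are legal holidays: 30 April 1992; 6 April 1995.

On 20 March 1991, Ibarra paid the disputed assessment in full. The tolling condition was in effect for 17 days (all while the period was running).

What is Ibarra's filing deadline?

4 years after 20 March 1991 is March 20, 1995.
Tolling adds 17 days: March 20, 1995 + 17 days = April 6, 1995.
April 6, 1995 is a listed holiday. The next qualifying day is April 7, 1995.

April 7, 1995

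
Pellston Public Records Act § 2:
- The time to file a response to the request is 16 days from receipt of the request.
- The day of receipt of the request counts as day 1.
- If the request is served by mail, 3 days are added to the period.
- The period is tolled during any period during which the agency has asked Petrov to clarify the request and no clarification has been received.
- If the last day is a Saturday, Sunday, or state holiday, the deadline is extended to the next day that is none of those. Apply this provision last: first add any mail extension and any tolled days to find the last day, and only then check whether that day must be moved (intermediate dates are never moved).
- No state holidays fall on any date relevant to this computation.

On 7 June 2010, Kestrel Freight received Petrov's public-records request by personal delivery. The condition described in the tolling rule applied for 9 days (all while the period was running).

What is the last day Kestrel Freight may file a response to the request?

Counting 7 June 2010 as day 1, day 16 is June 22, 2010.
Service was not by mail, so no mail extension applies.
Tolling adds 9 days: June 22, 2010 + 9 days = July 1, 2010.
July 1, 2010 is a Thursday and not a state holiday, so no extension applies.

July 1, 2010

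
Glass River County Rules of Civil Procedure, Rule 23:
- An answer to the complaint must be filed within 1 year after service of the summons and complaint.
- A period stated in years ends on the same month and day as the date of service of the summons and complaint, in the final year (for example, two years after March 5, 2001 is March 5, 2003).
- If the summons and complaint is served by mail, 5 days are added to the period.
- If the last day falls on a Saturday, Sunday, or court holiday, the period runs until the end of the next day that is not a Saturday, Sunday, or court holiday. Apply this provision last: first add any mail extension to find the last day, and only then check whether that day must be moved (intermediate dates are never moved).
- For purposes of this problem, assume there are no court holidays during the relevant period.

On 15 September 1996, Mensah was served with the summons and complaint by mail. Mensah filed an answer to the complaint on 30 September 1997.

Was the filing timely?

1 year after 15 September 1996 is September 15, 1997.
Service was by mail, adding 5 days: September 15, 1997 + 5 days = September 20, 1997.
September 20, 1997 is Saturday; September 21, 1997 is Sunday. The next qualifying day is September 22, 1997.
The deadline is September 22, 1997; the filing on September 30, 1997 is after that date.

No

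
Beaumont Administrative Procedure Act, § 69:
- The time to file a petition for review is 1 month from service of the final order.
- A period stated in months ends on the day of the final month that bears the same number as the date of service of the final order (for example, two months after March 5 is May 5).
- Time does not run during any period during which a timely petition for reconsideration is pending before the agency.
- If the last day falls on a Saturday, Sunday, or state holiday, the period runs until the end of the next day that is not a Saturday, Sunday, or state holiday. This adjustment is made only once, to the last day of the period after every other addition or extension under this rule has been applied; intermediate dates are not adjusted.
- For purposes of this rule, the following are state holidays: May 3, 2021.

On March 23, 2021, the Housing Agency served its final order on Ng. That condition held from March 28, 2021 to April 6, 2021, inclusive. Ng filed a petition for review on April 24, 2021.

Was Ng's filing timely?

Yes

1 month after March 23, 2021 is April 23, 2021.
From March 28, 2021 through April 6, 2021 inclusive is 10 days; tolling adds 10 days: April 23, 2021 + 10 days = May 3, 2021.
May 3, 2021 is a listed holiday. The next qualifying day is May 4, 2021.
The deadline is May 4, 2021; the filing on April 24, 2021 is on or before that date.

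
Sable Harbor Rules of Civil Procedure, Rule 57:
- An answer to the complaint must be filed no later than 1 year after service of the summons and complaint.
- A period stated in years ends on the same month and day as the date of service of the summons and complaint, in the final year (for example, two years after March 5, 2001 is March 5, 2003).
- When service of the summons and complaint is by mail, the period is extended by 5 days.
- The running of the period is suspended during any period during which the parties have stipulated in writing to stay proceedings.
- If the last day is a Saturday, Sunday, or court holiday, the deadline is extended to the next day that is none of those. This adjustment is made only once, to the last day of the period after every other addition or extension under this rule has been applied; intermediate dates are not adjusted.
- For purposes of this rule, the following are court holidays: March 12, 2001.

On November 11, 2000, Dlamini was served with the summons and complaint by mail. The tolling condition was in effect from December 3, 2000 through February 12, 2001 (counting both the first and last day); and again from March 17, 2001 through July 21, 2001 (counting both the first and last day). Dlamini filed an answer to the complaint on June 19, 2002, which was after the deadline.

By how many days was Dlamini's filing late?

1 year after November 11, 2000 is November 11, 2001.
Service was by mail, adding 5 days: November 11, 2001 + 5 days = November 16, 2001.
From December 3, 2000 through February 12, 2001 inclusive is 72 days; tolling adds 72 days: November 16, 2001 + 72 days = January 27, 2002.
From March 17, 2001 through July 21, 2001 inclusive is 127 days; tolling adds 127 days: January 27, 2002 + 127 days = June 3, 2002.
June 3, 2002 is a Monday and not a court holiday, so no extension applies.
The deadline is June 3, 2002; from June 3, 2002 to June 19, 2002 is 16 days.

16 days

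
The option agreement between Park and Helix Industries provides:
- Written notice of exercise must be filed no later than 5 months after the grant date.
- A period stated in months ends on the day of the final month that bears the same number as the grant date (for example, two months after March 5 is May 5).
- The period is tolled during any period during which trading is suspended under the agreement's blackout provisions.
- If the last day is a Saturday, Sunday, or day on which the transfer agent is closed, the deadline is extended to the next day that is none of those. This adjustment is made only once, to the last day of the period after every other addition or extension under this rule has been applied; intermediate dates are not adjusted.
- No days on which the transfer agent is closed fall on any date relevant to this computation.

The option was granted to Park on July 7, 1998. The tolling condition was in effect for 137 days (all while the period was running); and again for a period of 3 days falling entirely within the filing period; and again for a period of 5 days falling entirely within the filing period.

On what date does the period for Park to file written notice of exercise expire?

5 months after July 7, 1998 is December 7, 1998.
Tolling adds 137 days: December 7, 1998 + 137 days = April 23, 1999.
Tolling adds 3 days: April 23, 1999 + 3 days = April 26, 1999.
Tolling adds 5 days: April 26, 1999 + 5 days = May 1, 1999.
May 1, 1999 is Saturday; May 2, 1999 is Sunday. The next qualifying day is May 3, 1999.

May 3, 1999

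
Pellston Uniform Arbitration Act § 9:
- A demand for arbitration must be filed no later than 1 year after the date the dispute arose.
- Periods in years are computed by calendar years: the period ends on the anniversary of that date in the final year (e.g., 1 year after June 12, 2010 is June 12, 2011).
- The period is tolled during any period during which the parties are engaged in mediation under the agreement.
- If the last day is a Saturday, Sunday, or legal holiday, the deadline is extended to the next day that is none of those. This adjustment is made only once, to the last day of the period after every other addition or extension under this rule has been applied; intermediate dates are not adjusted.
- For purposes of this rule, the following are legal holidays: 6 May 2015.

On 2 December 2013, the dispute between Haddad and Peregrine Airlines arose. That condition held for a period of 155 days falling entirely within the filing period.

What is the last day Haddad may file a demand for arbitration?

1 year after 2 December 2013 is December 2, 2014.
Tolling adds 155 days: December 2, 2014 + 155 days = May 6, 2015.
May 6, 2015 is a listed holiday. The next qualifying day is May 7, 2015.

May 7, 2015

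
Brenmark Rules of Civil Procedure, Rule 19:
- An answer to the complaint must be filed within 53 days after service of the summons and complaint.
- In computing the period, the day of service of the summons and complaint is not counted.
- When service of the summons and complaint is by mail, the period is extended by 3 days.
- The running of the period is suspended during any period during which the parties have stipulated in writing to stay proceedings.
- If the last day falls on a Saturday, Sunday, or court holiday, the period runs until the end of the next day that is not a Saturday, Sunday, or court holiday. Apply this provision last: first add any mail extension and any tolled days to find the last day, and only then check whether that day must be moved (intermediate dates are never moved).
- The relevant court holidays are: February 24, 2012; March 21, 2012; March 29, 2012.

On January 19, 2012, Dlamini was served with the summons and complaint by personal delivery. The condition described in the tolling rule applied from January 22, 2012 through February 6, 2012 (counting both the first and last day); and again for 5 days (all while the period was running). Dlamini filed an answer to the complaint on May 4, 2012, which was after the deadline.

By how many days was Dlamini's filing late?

53 days after January 19, 2012 is March 12, 2012.
Service was not by mail, so no mail extension applies.
From January 22, 2012 through February 6, 2012 inclusive is 16 days; tolling adds 16 days: March 12, 2012 + 16 days = March 28, 2012.
Tolling adds 5 days: March 28, 2012 + 5 days = April 2, 2012.
April 2, 2012 is a Monday and not a court holiday, so no extension applies.
The deadline is April 2, 2012; from April 2, 2012 to May 4, 2012 is 32 days.

32 days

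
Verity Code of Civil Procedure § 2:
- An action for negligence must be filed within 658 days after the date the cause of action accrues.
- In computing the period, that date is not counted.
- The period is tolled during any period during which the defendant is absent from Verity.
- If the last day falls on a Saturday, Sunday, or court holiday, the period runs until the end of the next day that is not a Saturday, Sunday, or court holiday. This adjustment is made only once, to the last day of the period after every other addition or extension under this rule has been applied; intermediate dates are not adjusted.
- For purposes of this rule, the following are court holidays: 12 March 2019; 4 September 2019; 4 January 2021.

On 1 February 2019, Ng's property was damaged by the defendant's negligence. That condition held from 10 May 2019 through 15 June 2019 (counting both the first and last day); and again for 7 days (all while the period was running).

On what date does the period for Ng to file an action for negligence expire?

658 days after 1 February 2019 is November 20, 2020.
From May 10, 2019 through June 15, 2019 inclusive is 37 days; tolling adds 37 days: November 20, 2020 + 37 days = December 27, 2020.
Tolling adds 7 days: December 27, 2020 + 7 days = January 3, 2021.
January 3, 2021 is Sunday; January 4, 2021 is a listed holiday. The next qualifying day is January 5, 2021.

January 5, 2021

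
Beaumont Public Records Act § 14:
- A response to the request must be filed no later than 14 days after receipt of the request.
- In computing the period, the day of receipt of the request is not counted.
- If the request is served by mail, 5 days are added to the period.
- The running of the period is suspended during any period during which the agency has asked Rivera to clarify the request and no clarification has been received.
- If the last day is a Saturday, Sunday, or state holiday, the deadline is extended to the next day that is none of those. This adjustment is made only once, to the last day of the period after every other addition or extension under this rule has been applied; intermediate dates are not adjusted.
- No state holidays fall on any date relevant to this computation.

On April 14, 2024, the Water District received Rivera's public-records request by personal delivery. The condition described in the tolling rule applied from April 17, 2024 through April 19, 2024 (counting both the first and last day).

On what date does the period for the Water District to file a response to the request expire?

May 1, 2024

14 days after April 14, 2024 is April 28, 2024.
Service was not by mail, so no mail extension applies.
From April 17, 2024 through April 19, 2024 inclusive is 3 days; tolling adds 3 days: April 28, 2024 + 3 days = May 1, 2024.
May 1, 2024 is a Wednesday and not a state holiday, so no extension applies.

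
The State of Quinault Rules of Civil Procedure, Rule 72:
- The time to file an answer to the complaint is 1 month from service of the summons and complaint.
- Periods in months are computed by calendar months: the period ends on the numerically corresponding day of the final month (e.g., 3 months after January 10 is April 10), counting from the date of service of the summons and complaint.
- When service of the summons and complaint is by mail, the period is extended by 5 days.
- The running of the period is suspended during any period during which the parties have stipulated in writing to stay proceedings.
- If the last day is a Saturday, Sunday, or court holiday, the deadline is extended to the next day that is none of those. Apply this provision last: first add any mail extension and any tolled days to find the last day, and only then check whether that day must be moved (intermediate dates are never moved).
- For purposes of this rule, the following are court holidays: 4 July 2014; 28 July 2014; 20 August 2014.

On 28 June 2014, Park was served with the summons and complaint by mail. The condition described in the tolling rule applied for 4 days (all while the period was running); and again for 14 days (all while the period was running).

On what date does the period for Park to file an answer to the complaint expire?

August 21, 2014

1 month after 28 June 2014 is July 28, 2014.
Service was by mail, adding 5 days: July 28, 2014 + 5 days = August 2, 2014.
Tolling adds 4 days: August 2, 2014 + 4 days = August 6, 2014.
Tolling adds 14 days: August 6, 2014 + 14 days = August 20, 2014.
August 20, 2014 is a listed holiday. The next qualifying day is August 21, 2014.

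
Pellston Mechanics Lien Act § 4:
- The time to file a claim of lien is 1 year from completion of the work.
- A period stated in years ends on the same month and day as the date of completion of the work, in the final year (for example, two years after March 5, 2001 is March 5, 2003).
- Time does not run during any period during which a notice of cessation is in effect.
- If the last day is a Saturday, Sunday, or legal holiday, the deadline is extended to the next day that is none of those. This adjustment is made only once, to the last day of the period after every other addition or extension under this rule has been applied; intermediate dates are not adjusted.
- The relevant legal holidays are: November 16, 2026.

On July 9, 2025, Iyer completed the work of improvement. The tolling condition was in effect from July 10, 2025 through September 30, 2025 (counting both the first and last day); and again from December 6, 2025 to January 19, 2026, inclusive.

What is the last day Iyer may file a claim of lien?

1 year after July 9, 2025 is July 9, 2026.
From July 10, 2025 through September 30, 2025 inclusive is 83 days; tolling adds 83 days: July 9, 2026 + 83 days = September 30, 2026.
From December 6, 2025 through January 19, 2026 inclusive is 45 days; tolling adds 45 days: September 30, 2026 + 45 days = November 14, 2026.
November 14, 2026 is Saturday; November 15, 2026 is Sunday; November 16, 2026 is a listed holiday. The next qualifying day is November 17, 2026.

November 17, 2026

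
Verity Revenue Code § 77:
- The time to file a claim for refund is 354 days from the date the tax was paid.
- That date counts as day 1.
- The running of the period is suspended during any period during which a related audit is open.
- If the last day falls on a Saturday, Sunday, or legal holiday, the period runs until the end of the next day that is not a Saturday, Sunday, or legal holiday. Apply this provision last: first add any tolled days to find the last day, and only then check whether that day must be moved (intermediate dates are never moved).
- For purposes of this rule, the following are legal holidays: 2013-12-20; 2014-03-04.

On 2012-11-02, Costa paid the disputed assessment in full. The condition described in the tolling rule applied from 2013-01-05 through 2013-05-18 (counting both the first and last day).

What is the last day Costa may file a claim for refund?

March 5, 2014

Counting 2012-11-02 as day 1, day 354 is October 21, 2013.
From January 5, 2013 through May 18, 2013 inclusive is 134 days; tolling adds 134 days: October 21, 2013 + 134 days = March 4, 2014.
March 4, 2014 is a listed holiday. The next qualifying day is March 5, 2014.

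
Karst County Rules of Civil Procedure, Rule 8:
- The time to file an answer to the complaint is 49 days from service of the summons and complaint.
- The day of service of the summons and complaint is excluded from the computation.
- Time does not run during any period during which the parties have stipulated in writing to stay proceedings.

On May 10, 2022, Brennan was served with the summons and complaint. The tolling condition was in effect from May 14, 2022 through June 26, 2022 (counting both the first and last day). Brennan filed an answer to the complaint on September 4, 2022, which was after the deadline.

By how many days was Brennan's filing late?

49 days after May 10, 2022 is June 28, 2022.
From May 14, 2022 through June 26, 2022 inclusive is 44 days; tolling adds 44 days: June 28, 2022 + 44 days = August 11, 2022.
The deadline is August 11, 2022; from August 11, 2022 to September 4, 2022 is 24 days.

24 days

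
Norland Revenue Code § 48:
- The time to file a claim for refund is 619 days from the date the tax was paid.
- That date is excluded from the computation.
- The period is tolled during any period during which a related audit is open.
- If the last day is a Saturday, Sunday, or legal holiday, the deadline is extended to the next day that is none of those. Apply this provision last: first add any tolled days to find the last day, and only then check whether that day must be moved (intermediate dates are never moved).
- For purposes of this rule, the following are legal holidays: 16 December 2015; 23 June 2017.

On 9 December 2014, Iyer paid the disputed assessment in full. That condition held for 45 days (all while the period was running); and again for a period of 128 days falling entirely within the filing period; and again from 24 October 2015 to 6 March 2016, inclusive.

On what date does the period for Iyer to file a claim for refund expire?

619 days after 9 December 2014 is August 19, 2016.
Tolling adds 45 days: August 19, 2016 + 45 days = October 3, 2016.
Tolling adds 128 days: October 3, 2016 + 128 days = February 8, 2017.
From October 24, 2015 through March 6, 2016 inclusive is 135 days; tolling adds 135 days: February 8, 2017 + 135 days = June 23, 2017.
June 23, 2017 is a listed holiday; June 24, 2017 is Saturday; June 25, 2017 is Sunday. The next qualifying day is June 26, 2017.

June 26, 2017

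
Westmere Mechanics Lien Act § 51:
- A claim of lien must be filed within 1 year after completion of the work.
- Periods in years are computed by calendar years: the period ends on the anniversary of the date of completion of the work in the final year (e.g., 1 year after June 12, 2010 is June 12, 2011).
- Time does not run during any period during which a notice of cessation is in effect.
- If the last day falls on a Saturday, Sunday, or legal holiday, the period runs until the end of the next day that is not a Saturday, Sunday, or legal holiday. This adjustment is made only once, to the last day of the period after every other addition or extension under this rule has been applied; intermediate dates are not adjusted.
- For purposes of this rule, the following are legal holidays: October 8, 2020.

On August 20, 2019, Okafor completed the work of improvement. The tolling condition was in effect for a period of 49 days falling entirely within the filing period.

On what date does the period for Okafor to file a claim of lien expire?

1 year after August 20, 2019 is August 20, 2020.
Tolling adds 49 days: August 20, 2020 + 49 days = October 8, 2020.
October 8, 2020 is a listed holiday. The next qualifying day is October 9, 2020.

October 9, 2020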